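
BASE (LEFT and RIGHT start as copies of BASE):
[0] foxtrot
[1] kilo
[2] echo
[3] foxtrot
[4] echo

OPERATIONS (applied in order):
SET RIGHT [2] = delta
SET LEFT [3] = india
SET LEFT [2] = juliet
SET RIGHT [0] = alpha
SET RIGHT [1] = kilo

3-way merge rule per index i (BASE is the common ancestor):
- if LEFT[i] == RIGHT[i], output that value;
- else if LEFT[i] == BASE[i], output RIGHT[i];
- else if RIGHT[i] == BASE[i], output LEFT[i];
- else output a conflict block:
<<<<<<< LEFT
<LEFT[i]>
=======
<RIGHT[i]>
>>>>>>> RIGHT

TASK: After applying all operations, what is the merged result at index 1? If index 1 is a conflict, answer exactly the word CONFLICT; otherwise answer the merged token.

Final LEFT:  [foxtrot, kilo, juliet, india, echo]
Final RIGHT: [alpha, kilo, delta, foxtrot, echo]
i=0: L=foxtrot=BASE, R=alpha -> take RIGHT -> alpha
i=1: L=kilo R=kilo -> agree -> kilo
i=2: BASE=echo L=juliet R=delta all differ -> CONFLICT
i=3: L=india, R=foxtrot=BASE -> take LEFT -> india
i=4: L=echo R=echo -> agree -> echo
Index 1 -> kilo

Answer: kilo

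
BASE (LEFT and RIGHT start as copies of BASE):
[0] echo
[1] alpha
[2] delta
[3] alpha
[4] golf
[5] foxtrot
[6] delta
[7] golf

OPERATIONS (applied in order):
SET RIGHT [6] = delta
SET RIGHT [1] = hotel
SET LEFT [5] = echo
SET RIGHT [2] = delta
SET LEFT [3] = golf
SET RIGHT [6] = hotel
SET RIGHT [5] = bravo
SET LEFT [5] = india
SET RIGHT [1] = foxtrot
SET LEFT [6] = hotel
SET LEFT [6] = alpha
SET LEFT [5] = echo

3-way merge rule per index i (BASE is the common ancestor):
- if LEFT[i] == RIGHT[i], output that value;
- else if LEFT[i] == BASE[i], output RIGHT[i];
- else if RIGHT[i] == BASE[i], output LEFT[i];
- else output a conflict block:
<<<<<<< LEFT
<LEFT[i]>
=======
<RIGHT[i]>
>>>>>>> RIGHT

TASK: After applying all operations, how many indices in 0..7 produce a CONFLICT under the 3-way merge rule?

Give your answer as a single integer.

Final LEFT:  [echo, alpha, delta, golf, golf, echo, alpha, golf]
Final RIGHT: [echo, foxtrot, delta, alpha, golf, bravo, hotel, golf]
i=0: L=echo R=echo -> agree -> echo
i=1: L=alpha=BASE, R=foxtrot -> take RIGHT -> foxtrot
i=2: L=delta R=delta -> agree -> delta
i=3: L=golf, R=alpha=BASE -> take LEFT -> golf
i=4: L=golf R=golf -> agree -> golf
i=5: BASE=foxtrot L=echo R=bravo all differ -> CONFLICT
i=6: BASE=delta L=alpha R=hotel all differ -> CONFLICT
i=7: L=golf R=golf -> agree -> golf
Conflict count: 2

Answer: 2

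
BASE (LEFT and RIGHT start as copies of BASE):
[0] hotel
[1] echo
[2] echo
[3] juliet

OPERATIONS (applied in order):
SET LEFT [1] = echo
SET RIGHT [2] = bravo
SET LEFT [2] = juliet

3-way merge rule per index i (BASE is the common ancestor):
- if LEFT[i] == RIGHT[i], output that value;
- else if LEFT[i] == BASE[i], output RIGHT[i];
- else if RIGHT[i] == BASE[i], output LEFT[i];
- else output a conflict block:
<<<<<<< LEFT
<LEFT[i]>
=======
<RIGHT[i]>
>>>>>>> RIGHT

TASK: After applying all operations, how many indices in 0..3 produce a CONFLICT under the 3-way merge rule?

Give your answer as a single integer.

Final LEFT:  [hotel, echo, juliet, juliet]
Final RIGHT: [hotel, echo, bravo, juliet]
i=0: L=hotel R=hotel -> agree -> hotel
i=1: L=echo R=echo -> agree -> echo
i=2: BASE=echo L=juliet R=bravo all differ -> CONFLICT
i=3: L=juliet R=juliet -> agree -> juliet
Conflict count: 1

Answer: 1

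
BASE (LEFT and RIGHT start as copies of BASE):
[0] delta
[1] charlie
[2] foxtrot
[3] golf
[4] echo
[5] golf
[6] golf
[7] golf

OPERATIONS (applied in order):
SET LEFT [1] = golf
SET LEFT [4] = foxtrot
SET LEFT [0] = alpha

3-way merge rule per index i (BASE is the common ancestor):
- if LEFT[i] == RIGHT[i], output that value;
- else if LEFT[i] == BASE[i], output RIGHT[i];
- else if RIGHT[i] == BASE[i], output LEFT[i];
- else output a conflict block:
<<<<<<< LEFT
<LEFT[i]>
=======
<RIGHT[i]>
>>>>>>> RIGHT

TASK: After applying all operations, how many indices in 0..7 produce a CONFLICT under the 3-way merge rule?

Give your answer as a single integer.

Answer: 0

Derivation:
Final LEFT:  [alpha, golf, foxtrot, golf, foxtrot, golf, golf, golf]
Final RIGHT: [delta, charlie, foxtrot, golf, echo, golf, golf, golf]
i=0: L=alpha, R=delta=BASE -> take LEFT -> alpha
i=1: L=golf, R=charlie=BASE -> take LEFT -> golf
i=2: L=foxtrot R=foxtrot -> agree -> foxtrot
i=3: L=golf R=golf -> agree -> golf
i=4: L=foxtrot, R=echo=BASE -> take LEFT -> foxtrot
i=5: L=golf R=golf -> agree -> golf
i=6: L=golf R=golf -> agree -> golf
i=7: L=golf R=golf -> agree -> golf
Conflict count: 0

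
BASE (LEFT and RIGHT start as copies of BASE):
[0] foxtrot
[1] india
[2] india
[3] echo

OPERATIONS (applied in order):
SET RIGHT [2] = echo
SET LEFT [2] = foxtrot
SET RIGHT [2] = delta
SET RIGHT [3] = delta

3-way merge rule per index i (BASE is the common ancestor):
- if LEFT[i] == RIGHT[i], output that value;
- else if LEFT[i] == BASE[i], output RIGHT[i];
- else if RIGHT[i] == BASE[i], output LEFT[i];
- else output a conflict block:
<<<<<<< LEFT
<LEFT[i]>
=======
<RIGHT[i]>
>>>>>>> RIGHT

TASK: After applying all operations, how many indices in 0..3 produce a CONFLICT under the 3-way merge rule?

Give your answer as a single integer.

Final LEFT:  [foxtrot, india, foxtrot, echo]
Final RIGHT: [foxtrot, india, delta, delta]
i=0: L=foxtrot R=foxtrot -> agree -> foxtrot
i=1: L=india R=india -> agree -> india
i=2: BASE=india L=foxtrot R=delta all differ -> CONFLICT
i=3: L=echo=BASE, R=delta -> take RIGHT -> delta
Conflict count: 1

Answer: 1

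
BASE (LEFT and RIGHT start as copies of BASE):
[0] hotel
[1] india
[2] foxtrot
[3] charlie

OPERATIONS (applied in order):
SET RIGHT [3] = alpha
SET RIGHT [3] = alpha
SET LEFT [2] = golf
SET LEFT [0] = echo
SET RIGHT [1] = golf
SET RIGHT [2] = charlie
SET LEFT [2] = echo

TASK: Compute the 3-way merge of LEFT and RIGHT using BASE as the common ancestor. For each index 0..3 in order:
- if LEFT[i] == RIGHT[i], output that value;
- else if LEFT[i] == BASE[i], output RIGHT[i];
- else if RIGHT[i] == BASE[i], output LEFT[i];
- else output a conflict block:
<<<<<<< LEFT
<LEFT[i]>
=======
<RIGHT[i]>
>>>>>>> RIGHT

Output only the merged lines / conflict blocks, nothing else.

Final LEFT:  [echo, india, echo, charlie]
Final RIGHT: [hotel, golf, charlie, alpha]
i=0: L=echo, R=hotel=BASE -> take LEFT -> echo
i=1: L=india=BASE, R=golf -> take RIGHT -> golf
i=2: BASE=foxtrot L=echo R=charlie all differ -> CONFLICT
i=3: L=charlie=BASE, R=alpha -> take RIGHT -> alpha

Answer: echo
golf
<<<<<<< LEFT
echo
=======
charlie
>>>>>>> RIGHT
alpha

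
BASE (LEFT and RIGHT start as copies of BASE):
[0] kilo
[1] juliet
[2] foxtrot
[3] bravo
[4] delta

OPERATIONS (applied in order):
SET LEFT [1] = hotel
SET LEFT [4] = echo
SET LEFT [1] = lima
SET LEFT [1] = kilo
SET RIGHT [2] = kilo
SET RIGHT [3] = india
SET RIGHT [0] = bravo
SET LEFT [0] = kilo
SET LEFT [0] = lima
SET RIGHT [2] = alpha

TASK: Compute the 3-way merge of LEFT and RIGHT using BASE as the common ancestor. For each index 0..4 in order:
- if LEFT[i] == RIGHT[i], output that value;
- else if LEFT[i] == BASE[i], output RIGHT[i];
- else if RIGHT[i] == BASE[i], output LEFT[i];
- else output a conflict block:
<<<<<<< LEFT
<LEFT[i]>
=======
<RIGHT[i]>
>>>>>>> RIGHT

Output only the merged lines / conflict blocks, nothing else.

Final LEFT:  [lima, kilo, foxtrot, bravo, echo]
Final RIGHT: [bravo, juliet, alpha, india, delta]
i=0: BASE=kilo L=lima R=bravo all differ -> CONFLICT
i=1: L=kilo, R=juliet=BASE -> take LEFT -> kilo
i=2: L=foxtrot=BASE, R=alpha -> take RIGHT -> alpha
i=3: L=bravo=BASE, R=india -> take RIGHT -> india
i=4: L=echo, R=delta=BASE -> take LEFT -> echo

Answer: <<<<<<< LEFT
lima
=======
bravo
>>>>>>> RIGHT
kilo
alpha
india
echo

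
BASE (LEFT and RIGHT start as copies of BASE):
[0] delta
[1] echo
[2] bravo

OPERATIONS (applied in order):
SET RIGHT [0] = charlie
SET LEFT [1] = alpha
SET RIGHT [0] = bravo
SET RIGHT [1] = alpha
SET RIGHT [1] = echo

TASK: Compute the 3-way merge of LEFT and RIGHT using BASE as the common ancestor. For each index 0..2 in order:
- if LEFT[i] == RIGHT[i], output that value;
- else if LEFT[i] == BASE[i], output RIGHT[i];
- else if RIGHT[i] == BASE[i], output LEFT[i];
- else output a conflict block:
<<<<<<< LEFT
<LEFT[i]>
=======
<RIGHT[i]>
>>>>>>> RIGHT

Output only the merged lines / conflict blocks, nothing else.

Final LEFT:  [delta, alpha, bravo]
Final RIGHT: [bravo, echo, bravo]
i=0: L=delta=BASE, R=bravo -> take RIGHT -> bravo
i=1: L=alpha, R=echo=BASE -> take LEFT -> alpha
i=2: L=bravo R=bravo -> agree -> bravo

Answer: bravo
alpha
bravo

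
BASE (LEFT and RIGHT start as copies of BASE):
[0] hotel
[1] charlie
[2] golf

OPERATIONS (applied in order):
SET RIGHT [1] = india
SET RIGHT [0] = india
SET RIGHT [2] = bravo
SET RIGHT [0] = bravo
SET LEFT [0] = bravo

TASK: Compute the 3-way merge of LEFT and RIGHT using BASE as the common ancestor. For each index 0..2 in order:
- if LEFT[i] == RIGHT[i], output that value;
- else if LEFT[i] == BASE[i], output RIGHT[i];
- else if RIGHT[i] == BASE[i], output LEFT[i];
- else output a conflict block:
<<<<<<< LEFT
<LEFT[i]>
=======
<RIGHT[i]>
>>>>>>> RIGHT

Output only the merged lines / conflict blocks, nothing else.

Final LEFT:  [bravo, charlie, golf]
Final RIGHT: [bravo, india, bravo]
i=0: L=bravo R=bravo -> agree -> bravo
i=1: L=charlie=BASE, R=india -> take RIGHT -> india
i=2: L=golf=BASE, R=bravo -> take RIGHT -> bravo

Answer: bravo
india
bravo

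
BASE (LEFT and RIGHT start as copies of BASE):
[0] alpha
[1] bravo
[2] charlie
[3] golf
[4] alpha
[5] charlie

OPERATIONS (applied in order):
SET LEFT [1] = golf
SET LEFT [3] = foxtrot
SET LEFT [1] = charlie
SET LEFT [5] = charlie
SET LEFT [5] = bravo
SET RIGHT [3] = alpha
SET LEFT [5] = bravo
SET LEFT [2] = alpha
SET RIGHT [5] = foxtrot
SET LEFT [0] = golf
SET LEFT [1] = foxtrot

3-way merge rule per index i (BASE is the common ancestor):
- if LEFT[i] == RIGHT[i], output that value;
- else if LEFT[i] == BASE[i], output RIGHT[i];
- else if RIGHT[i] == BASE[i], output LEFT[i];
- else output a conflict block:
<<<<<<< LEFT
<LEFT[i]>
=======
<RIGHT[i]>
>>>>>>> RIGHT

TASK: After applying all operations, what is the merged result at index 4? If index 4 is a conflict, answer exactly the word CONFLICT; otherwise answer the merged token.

Answer: alpha

Derivation:
Final LEFT:  [golf, foxtrot, alpha, foxtrot, alpha, bravo]
Final RIGHT: [alpha, bravo, charlie, alpha, alpha, foxtrot]
i=0: L=golf, R=alpha=BASE -> take LEFT -> golf
i=1: L=foxtrot, R=bravo=BASE -> take LEFT -> foxtrot
i=2: L=alpha, R=charlie=BASE -> take LEFT -> alpha
i=3: BASE=golf L=foxtrot R=alpha all differ -> CONFLICT
i=4: L=alpha R=alpha -> agree -> alpha
i=5: BASE=charlie L=bravo R=foxtrot all differ -> CONFLICT
Index 4 -> alpha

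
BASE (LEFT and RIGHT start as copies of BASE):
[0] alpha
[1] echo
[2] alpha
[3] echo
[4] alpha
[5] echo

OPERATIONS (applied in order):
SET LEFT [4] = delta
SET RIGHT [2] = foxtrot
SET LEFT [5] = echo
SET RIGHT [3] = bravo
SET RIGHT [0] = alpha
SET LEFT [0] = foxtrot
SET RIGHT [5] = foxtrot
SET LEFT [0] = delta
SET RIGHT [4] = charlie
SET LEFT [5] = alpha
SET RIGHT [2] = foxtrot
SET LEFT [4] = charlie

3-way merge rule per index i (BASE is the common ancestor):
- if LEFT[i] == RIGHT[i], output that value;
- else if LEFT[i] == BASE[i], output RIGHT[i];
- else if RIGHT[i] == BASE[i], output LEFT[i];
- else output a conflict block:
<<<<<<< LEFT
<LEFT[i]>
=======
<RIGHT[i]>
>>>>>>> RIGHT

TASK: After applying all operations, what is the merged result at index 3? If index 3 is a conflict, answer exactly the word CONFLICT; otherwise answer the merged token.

Final LEFT:  [delta, echo, alpha, echo, charlie, alpha]
Final RIGHT: [alpha, echo, foxtrot, bravo, charlie, foxtrot]
i=0: L=delta, R=alpha=BASE -> take LEFT -> delta
i=1: L=echo R=echo -> agree -> echo
i=2: L=alpha=BASE, R=foxtrot -> take RIGHT -> foxtrot
i=3: L=echo=BASE, R=bravo -> take RIGHT -> bravo
i=4: L=charlie R=charlie -> agree -> charlie
i=5: BASE=echo L=alpha R=foxtrot all differ -> CONFLICT
Index 3 -> bravo

Answer: bravo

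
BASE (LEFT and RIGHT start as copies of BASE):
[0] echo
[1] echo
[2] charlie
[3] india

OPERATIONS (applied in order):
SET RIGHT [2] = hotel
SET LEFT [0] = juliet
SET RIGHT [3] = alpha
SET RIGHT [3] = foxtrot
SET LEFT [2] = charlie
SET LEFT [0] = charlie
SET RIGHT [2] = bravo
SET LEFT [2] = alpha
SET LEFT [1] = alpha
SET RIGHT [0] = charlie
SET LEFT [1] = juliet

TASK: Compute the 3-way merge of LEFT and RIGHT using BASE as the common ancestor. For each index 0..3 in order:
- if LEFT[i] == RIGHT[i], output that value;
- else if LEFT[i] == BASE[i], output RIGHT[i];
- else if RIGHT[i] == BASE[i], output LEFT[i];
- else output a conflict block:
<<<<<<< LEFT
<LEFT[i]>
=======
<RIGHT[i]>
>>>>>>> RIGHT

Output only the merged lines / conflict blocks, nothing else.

Final LEFT:  [charlie, juliet, alpha, india]
Final RIGHT: [charlie, echo, bravo, foxtrot]
i=0: L=charlie R=charlie -> agree -> charlie
i=1: L=juliet, R=echo=BASE -> take LEFT -> juliet
i=2: BASE=charlie L=alpha R=bravo all differ -> CONFLICT
i=3: L=india=BASE, R=foxtrot -> take RIGHT -> foxtrot

Answer: charlie
juliet
<<<<<<< LEFT
alpha
=======
bravo
>>>>>>> RIGHT
foxtrot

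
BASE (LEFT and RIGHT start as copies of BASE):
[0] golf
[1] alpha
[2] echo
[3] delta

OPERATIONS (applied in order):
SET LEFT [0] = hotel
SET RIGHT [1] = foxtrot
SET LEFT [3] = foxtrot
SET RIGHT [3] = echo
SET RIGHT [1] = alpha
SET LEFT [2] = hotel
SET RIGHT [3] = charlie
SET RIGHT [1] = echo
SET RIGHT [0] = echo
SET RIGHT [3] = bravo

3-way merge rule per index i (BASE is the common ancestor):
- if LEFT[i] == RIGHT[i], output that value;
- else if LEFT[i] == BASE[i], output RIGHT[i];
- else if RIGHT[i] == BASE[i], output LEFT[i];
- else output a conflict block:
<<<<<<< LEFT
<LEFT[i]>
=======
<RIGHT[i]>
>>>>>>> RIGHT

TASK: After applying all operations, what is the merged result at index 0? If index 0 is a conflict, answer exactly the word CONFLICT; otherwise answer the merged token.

Final LEFT:  [hotel, alpha, hotel, foxtrot]
Final RIGHT: [echo, echo, echo, bravo]
i=0: BASE=golf L=hotel R=echo all differ -> CONFLICT
i=1: L=alpha=BASE, R=echo -> take RIGHT -> echo
i=2: L=hotel, R=echo=BASE -> take LEFT -> hotel
i=3: BASE=delta L=foxtrot R=bravo all differ -> CONFLICT
Index 0 -> CONFLICT

Answer: CONFLICT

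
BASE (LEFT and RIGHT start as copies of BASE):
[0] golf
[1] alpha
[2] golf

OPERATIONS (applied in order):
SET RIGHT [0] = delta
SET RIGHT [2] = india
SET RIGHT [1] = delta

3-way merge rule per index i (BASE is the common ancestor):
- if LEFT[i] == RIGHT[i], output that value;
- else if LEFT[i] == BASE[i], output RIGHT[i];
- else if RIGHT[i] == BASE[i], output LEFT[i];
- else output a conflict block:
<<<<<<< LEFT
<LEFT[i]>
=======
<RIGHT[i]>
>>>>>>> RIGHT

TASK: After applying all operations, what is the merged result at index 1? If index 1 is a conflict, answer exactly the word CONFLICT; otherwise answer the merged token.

Answer: delta

Derivation:
Final LEFT:  [golf, alpha, golf]
Final RIGHT: [delta, delta, india]
i=0: L=golf=BASE, R=delta -> take RIGHT -> delta
i=1: L=alpha=BASE, R=delta -> take RIGHT -> delta
i=2: L=golf=BASE, R=india -> take RIGHT -> india
Index 1 -> delta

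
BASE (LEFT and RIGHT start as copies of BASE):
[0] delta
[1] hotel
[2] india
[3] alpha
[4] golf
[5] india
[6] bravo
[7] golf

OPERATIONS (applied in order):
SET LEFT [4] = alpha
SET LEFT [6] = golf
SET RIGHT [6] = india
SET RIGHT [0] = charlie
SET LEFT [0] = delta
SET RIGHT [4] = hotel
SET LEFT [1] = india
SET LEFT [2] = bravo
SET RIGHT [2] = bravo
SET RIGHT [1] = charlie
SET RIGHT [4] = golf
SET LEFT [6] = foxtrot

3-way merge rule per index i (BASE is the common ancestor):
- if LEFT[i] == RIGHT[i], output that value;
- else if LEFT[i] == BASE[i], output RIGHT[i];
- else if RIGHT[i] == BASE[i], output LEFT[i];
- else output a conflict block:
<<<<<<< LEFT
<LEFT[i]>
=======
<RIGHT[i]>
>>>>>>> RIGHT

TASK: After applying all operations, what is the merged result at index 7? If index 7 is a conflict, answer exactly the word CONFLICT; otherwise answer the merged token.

Final LEFT:  [delta, india, bravo, alpha, alpha, india, foxtrot, golf]
Final RIGHT: [charlie, charlie, bravo, alpha, golf, india, india, golf]
i=0: L=delta=BASE, R=charlie -> take RIGHT -> charlie
i=1: BASE=hotel L=india R=charlie all differ -> CONFLICT
i=2: L=bravo R=bravo -> agree -> bravo
i=3: L=alpha R=alpha -> agree -> alpha
i=4: L=alpha, R=golf=BASE -> take LEFT -> alpha
i=5: L=india R=india -> agree -> india
i=6: BASE=bravo L=foxtrot R=india all differ -> CONFLICT
i=7: L=golf R=golf -> agree -> golf
Index 7 -> golf

Answer: golf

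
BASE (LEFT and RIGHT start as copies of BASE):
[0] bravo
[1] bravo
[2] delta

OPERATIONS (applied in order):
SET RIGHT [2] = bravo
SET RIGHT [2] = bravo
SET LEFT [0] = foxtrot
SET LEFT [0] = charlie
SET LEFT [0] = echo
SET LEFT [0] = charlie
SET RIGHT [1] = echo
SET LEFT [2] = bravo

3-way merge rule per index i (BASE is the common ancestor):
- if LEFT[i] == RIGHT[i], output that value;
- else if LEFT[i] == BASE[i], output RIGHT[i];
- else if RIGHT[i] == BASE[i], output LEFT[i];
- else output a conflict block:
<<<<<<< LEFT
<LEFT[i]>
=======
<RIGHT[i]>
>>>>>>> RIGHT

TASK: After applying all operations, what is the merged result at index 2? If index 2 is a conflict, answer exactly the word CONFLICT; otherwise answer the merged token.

Final LEFT:  [charlie, bravo, bravo]
Final RIGHT: [bravo, echo, bravo]
i=0: L=charlie, R=bravo=BASE -> take LEFT -> charlie
i=1: L=bravo=BASE, R=echo -> take RIGHT -> echo
i=2: L=bravo R=bravo -> agree -> bravo
Index 2 -> bravo

Answer: bravo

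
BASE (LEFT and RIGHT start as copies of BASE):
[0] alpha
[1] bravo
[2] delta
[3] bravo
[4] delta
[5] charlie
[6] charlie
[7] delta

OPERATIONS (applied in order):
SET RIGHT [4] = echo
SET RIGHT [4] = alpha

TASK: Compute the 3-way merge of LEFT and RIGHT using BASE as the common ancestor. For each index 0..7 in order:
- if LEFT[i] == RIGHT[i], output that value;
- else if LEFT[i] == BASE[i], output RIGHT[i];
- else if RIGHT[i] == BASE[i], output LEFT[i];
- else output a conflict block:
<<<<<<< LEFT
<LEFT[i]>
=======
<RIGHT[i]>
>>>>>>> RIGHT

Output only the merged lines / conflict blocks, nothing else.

Answer: alpha
bravo
delta
bravo
alpha
charlie
charlie
delta

Derivation:
Final LEFT:  [alpha, bravo, delta, bravo, delta, charlie, charlie, delta]
Final RIGHT: [alpha, bravo, delta, bravo, alpha, charlie, charlie, delta]
i=0: L=alpha R=alpha -> agree -> alpha
i=1: L=bravo R=bravo -> agree -> bravo
i=2: L=delta R=delta -> agree -> delta
i=3: L=bravo R=bravo -> agree -> bravo
i=4: L=delta=BASE, R=alpha -> take RIGHT -> alpha
i=5: L=charlie R=charlie -> agree -> charlie
i=6: L=charlie R=charlie -> agree -> charlie
i=7: L=delta R=delta -> agree -> delta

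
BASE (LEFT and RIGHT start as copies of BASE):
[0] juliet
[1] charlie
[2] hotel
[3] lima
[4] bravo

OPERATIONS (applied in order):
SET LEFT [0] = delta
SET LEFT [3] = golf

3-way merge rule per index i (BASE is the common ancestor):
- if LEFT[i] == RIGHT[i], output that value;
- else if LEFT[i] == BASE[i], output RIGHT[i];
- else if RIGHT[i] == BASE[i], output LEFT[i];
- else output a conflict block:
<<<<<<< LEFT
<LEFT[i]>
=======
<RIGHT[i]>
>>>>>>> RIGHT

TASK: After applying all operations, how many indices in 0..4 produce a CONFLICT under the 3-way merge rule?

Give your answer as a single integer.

Final LEFT:  [delta, charlie, hotel, golf, bravo]
Final RIGHT: [juliet, charlie, hotel, lima, bravo]
i=0: L=delta, R=juliet=BASE -> take LEFT -> delta
i=1: L=charlie R=charlie -> agree -> charlie
i=2: L=hotel R=hotel -> agree -> hotel
i=3: L=golf, R=lima=BASE -> take LEFT -> golf
i=4: L=bravo R=bravo -> agree -> bravo
Conflict count: 0

Answer: 0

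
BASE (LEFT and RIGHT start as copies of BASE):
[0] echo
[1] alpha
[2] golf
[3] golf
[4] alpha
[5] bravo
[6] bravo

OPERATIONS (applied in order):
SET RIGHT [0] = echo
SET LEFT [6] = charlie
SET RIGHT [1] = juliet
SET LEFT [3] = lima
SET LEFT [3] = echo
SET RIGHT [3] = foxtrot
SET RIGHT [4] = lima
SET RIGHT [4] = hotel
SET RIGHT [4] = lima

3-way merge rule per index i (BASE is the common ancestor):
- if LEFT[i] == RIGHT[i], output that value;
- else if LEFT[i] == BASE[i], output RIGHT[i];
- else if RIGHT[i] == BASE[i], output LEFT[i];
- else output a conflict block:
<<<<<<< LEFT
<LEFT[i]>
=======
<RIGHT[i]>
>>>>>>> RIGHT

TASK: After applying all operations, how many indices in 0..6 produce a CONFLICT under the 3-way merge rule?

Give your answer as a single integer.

Final LEFT:  [echo, alpha, golf, echo, alpha, bravo, charlie]
Final RIGHT: [echo, juliet, golf, foxtrot, lima, bravo, bravo]
i=0: L=echo R=echo -> agree -> echo
i=1: L=alpha=BASE, R=juliet -> take RIGHT -> juliet
i=2: L=golf R=golf -> agree -> golf
i=3: BASE=golf L=echo R=foxtrot all differ -> CONFLICT
i=4: L=alpha=BASE, R=lima -> take RIGHT -> lima
i=5: L=bravo R=bravo -> agree -> bravo
i=6: L=charlie, R=bravo=BASE -> take LEFT -> charlie
Conflict count: 1

Answer: 1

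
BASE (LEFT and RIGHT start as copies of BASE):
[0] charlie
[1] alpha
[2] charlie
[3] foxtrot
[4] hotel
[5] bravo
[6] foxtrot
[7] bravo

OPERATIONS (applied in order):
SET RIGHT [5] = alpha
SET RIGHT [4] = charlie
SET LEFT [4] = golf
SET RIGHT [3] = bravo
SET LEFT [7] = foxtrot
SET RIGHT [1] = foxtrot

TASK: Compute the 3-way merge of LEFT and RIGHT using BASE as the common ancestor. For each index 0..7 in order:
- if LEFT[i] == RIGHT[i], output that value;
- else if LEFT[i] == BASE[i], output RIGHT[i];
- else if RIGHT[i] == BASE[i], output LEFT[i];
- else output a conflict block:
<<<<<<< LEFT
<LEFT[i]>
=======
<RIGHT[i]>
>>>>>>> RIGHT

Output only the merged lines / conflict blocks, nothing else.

Answer: charlie
foxtrot
charlie
bravo
<<<<<<< LEFT
golf
=======
charlie
>>>>>>> RIGHT
alpha
foxtrot
foxtrot

Derivation:
Final LEFT:  [charlie, alpha, charlie, foxtrot, golf, bravo, foxtrot, foxtrot]
Final RIGHT: [charlie, foxtrot, charlie, bravo, charlie, alpha, foxtrot, bravo]
i=0: L=charlie R=charlie -> agree -> charlie
i=1: L=alpha=BASE, R=foxtrot -> take RIGHT -> foxtrot
i=2: L=charlie R=charlie -> agree -> charlie
i=3: L=foxtrot=BASE, R=bravo -> take RIGHT -> bravo
i=4: BASE=hotel L=golf R=charlie all differ -> CONFLICT
i=5: L=bravo=BASE, R=alpha -> take RIGHT -> alpha
i=6: L=foxtrot R=foxtrot -> agree -> foxtrot
i=7: L=foxtrot, R=bravo=BASE -> take LEFT -> foxtrot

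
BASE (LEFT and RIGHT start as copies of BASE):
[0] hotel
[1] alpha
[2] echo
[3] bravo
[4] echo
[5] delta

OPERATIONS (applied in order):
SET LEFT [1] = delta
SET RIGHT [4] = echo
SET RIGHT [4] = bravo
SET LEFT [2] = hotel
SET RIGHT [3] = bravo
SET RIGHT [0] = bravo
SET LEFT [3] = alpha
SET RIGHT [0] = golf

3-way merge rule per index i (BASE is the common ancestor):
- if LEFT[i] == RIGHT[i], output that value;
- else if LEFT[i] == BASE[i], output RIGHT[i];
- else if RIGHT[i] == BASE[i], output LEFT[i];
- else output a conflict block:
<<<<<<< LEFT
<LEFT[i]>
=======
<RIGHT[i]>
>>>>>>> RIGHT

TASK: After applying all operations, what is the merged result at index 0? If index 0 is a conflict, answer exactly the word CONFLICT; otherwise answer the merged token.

Final LEFT:  [hotel, delta, hotel, alpha, echo, delta]
Final RIGHT: [golf, alpha, echo, bravo, bravo, delta]
i=0: L=hotel=BASE, R=golf -> take RIGHT -> golf
i=1: L=delta, R=alpha=BASE -> take LEFT -> delta
i=2: L=hotel, R=echo=BASE -> take LEFT -> hotel
i=3: L=alpha, R=bravo=BASE -> take LEFT -> alpha
i=4: L=echo=BASE, R=bravo -> take RIGHT -> bravo
i=5: L=delta R=delta -> agree -> delta
Index 0 -> golf

Answer: golf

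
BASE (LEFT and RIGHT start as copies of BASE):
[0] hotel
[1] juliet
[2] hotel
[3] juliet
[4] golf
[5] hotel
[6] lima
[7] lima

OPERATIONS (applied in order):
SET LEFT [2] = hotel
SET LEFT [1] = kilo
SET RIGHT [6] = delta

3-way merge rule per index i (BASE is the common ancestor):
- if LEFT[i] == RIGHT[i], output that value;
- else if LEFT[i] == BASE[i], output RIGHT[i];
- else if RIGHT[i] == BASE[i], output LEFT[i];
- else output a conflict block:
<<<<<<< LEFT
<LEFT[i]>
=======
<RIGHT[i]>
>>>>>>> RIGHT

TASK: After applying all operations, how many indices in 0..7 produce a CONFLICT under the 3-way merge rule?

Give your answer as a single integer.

Answer: 0

Derivation:
Final LEFT:  [hotel, kilo, hotel, juliet, golf, hotel, lima, lima]
Final RIGHT: [hotel, juliet, hotel, juliet, golf, hotel, delta, lima]
i=0: L=hotel R=hotel -> agree -> hotel
i=1: L=kilo, R=juliet=BASE -> take LEFT -> kilo
i=2: L=hotel R=hotel -> agree -> hotel
i=3: L=juliet R=juliet -> agree -> juliet
i=4: L=golf R=golf -> agree -> golf
i=5: L=hotel R=hotel -> agree -> hotel
i=6: L=lima=BASE, R=delta -> take RIGHT -> delta
i=7: L=lima R=lima -> agree -> lima
Conflict count: 0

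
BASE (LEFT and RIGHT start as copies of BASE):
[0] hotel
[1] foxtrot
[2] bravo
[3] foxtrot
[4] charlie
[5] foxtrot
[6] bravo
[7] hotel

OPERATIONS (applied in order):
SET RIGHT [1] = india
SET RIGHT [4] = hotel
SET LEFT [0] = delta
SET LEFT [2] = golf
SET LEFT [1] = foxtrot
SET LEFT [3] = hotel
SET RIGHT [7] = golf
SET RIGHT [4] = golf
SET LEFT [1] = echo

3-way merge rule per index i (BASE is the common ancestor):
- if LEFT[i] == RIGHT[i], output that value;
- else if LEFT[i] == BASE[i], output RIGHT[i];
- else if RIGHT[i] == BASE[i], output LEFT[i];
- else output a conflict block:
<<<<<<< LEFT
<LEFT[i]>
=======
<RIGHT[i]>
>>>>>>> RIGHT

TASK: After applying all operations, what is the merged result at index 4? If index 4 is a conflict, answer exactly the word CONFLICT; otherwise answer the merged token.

Final LEFT:  [delta, echo, golf, hotel, charlie, foxtrot, bravo, hotel]
Final RIGHT: [hotel, india, bravo, foxtrot, golf, foxtrot, bravo, golf]
i=0: L=delta, R=hotel=BASE -> take LEFT -> delta
i=1: BASE=foxtrot L=echo R=india all differ -> CONFLICT
i=2: L=golf, R=bravo=BASE -> take LEFT -> golf
i=3: L=hotel, R=foxtrot=BASE -> take LEFT -> hotel
i=4: L=charlie=BASE, R=golf -> take RIGHT -> golf
i=5: L=foxtrot R=foxtrot -> agree -> foxtrot
i=6: L=bravo R=bravo -> agree -> bravo
i=7: L=hotel=BASE, R=golf -> take RIGHT -> golf
Index 4 -> golf

Answer: golf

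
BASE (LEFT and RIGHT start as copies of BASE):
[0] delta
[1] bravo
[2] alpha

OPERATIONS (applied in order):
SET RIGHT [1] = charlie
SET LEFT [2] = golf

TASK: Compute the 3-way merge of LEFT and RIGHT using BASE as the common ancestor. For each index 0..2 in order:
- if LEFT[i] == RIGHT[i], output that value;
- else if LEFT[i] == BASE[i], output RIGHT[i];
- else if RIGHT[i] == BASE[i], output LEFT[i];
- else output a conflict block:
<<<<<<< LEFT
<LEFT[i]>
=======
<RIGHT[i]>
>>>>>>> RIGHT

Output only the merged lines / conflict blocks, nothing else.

Final LEFT:  [delta, bravo, golf]
Final RIGHT: [delta, charlie, alpha]
i=0: L=delta R=delta -> agree -> delta
i=1: L=bravo=BASE, R=charlie -> take RIGHT -> charlie
i=2: L=golf, R=alpha=BASE -> take LEFT -> golf

Answer: delta
charlie
golf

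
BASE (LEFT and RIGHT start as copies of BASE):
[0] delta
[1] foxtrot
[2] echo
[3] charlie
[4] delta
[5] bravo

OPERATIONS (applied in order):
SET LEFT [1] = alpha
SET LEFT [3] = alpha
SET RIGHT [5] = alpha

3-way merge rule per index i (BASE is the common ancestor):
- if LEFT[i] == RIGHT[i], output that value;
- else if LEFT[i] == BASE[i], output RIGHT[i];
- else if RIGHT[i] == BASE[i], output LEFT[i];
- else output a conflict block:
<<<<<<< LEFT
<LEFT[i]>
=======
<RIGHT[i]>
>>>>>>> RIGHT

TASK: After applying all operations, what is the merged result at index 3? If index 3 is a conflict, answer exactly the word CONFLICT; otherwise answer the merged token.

Answer: alpha

Derivation:
Final LEFT:  [delta, alpha, echo, alpha, delta, bravo]
Final RIGHT: [delta, foxtrot, echo, charlie, delta, alpha]
i=0: L=delta R=delta -> agree -> delta
i=1: L=alpha, R=foxtrot=BASE -> take LEFT -> alpha
i=2: L=echo R=echo -> agree -> echo
i=3: L=alpha, R=charlie=BASE -> take LEFT -> alpha
i=4: L=delta R=delta -> agree -> delta
i=5: L=bravo=BASE, R=alpha -> take RIGHT -> alpha
Index 3 -> alpha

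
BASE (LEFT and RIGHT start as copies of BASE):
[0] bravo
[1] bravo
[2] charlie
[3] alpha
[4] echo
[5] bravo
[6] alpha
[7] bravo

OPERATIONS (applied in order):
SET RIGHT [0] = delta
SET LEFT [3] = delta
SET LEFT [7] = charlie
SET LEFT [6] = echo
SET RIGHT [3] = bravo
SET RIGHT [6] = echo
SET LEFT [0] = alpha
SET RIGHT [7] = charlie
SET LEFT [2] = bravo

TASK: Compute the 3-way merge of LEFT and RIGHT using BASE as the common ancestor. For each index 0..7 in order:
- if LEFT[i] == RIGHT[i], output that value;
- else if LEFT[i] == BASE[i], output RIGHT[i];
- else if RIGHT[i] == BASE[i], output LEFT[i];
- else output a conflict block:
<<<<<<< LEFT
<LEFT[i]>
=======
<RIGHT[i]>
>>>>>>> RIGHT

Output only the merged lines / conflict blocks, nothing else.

Answer: <<<<<<< LEFT
alpha
=======
delta
>>>>>>> RIGHT
bravo
bravo
<<<<<<< LEFT
delta
=======
bravo
>>>>>>> RIGHT
echo
bravo
echo
charlie

Derivation:
Final LEFT:  [alpha, bravo, bravo, delta, echo, bravo, echo, charlie]
Final RIGHT: [delta, bravo, charlie, bravo, echo, bravo, echo, charlie]
i=0: BASE=bravo L=alpha R=delta all differ -> CONFLICT
i=1: L=bravo R=bravo -> agree -> bravo
i=2: L=bravo, R=charlie=BASE -> take LEFT -> bravo
i=3: BASE=alpha L=delta R=bravo all differ -> CONFLICT
i=4: L=echo R=echo -> agree -> echo
i=5: L=bravo R=bravo -> agree -> bravo
i=6: L=echo R=echo -> agree -> echo
i=7: L=charlie R=charlie -> agree -> charlie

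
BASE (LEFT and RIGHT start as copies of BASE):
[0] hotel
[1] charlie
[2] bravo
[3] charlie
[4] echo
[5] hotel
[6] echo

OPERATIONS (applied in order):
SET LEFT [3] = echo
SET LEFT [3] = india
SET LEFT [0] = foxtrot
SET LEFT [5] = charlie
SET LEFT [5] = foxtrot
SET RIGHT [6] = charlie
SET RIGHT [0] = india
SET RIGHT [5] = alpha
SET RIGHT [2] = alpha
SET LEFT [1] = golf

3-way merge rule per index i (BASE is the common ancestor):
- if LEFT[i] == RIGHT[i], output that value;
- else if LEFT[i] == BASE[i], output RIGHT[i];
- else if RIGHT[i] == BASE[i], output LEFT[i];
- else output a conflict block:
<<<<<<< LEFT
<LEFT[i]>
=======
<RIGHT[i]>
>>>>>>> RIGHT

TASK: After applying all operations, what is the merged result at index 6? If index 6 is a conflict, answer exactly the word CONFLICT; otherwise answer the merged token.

Answer: charlie

Derivation:
Final LEFT:  [foxtrot, golf, bravo, india, echo, foxtrot, echo]
Final RIGHT: [india, charlie, alpha, charlie, echo, alpha, charlie]
i=0: BASE=hotel L=foxtrot R=india all differ -> CONFLICT
i=1: L=golf, R=charlie=BASE -> take LEFT -> golf
i=2: L=bravo=BASE, R=alpha -> take RIGHT -> alpha
i=3: L=india, R=charlie=BASE -> take LEFT -> india
i=4: L=echo R=echo -> agree -> echo
i=5: BASE=hotel L=foxtrot R=alpha all differ -> CONFLICT
i=6: L=echo=BASE, R=charlie -> take RIGHT -> charlie
Index 6 -> charlie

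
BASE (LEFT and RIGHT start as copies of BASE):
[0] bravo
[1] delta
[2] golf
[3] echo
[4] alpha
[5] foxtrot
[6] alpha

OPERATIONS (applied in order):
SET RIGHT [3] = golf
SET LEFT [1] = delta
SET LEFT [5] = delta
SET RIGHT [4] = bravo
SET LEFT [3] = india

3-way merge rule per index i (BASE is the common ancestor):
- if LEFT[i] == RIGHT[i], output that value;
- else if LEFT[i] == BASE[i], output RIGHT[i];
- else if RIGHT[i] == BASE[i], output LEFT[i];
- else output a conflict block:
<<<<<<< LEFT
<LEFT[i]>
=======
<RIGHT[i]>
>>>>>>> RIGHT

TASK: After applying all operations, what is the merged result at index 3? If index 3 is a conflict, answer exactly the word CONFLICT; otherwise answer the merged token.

Final LEFT:  [bravo, delta, golf, india, alpha, delta, alpha]
Final RIGHT: [bravo, delta, golf, golf, bravo, foxtrot, alpha]
i=0: L=bravo R=bravo -> agree -> bravo
i=1: L=delta R=delta -> agree -> delta
i=2: L=golf R=golf -> agree -> golf
i=3: BASE=echo L=india R=golf all differ -> CONFLICT
i=4: L=alpha=BASE, R=bravo -> take RIGHT -> bravo
i=5: L=delta, R=foxtrot=BASE -> take LEFT -> delta
i=6: L=alpha R=alpha -> agree -> alpha
Index 3 -> CONFLICT

Answer: CONFLICT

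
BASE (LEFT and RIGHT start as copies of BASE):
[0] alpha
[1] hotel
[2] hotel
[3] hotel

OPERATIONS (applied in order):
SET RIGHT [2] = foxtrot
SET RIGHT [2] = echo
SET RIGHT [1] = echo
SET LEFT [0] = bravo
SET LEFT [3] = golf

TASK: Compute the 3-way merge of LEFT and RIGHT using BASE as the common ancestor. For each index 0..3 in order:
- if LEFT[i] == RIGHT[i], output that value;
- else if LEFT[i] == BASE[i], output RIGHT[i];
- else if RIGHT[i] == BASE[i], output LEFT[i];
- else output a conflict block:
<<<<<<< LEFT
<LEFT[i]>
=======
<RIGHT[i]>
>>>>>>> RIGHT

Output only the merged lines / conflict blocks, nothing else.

Answer: bravo
echo
echo
golf

Derivation:
Final LEFT:  [bravo, hotel, hotel, golf]
Final RIGHT: [alpha, echo, echo, hotel]
i=0: L=bravo, R=alpha=BASE -> take LEFT -> bravo
i=1: L=hotel=BASE, R=echo -> take RIGHT -> echo
i=2: L=hotel=BASE, R=echo -> take RIGHT -> echo
i=3: L=golf, R=hotel=BASE -> take LEFT -> golf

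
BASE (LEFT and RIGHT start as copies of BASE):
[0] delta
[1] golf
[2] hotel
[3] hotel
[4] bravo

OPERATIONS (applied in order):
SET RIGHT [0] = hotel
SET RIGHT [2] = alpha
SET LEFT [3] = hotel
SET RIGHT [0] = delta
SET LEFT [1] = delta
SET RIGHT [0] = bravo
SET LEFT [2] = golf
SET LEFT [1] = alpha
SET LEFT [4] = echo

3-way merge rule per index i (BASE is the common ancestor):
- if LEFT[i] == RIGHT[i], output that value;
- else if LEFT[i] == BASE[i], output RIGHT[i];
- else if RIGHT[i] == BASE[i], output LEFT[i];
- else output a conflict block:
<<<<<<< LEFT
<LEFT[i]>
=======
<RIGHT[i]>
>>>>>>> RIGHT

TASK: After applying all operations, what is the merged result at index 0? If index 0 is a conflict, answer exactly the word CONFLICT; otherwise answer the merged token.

Final LEFT:  [delta, alpha, golf, hotel, echo]
Final RIGHT: [bravo, golf, alpha, hotel, bravo]
i=0: L=delta=BASE, R=bravo -> take RIGHT -> bravo
i=1: L=alpha, R=golf=BASE -> take LEFT -> alpha
i=2: BASE=hotel L=golf R=alpha all differ -> CONFLICT
i=3: L=hotel R=hotel -> agree -> hotel
i=4: L=echo, R=bravo=BASE -> take LEFT -> echo
Index 0 -> bravo

Answer: bravo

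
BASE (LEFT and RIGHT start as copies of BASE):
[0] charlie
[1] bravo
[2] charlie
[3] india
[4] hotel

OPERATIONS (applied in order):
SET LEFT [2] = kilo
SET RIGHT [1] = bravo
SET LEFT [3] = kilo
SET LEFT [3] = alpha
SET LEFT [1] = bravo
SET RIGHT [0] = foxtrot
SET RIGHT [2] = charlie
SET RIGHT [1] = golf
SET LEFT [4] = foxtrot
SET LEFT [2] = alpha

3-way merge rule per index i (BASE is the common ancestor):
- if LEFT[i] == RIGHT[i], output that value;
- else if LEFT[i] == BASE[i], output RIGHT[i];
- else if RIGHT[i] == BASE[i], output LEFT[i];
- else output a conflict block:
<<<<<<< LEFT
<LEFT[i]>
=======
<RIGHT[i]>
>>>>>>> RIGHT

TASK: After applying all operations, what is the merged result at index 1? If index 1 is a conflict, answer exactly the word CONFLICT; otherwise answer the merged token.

Final LEFT:  [charlie, bravo, alpha, alpha, foxtrot]
Final RIGHT: [foxtrot, golf, charlie, india, hotel]
i=0: L=charlie=BASE, R=foxtrot -> take RIGHT -> foxtrot
i=1: L=bravo=BASE, R=golf -> take RIGHT -> golf
i=2: L=alpha, R=charlie=BASE -> take LEFT -> alpha
i=3: L=alpha, R=india=BASE -> take LEFT -> alpha
i=4: L=foxtrot, R=hotel=BASE -> take LEFT -> foxtrot
Index 1 -> golf

Answer: golf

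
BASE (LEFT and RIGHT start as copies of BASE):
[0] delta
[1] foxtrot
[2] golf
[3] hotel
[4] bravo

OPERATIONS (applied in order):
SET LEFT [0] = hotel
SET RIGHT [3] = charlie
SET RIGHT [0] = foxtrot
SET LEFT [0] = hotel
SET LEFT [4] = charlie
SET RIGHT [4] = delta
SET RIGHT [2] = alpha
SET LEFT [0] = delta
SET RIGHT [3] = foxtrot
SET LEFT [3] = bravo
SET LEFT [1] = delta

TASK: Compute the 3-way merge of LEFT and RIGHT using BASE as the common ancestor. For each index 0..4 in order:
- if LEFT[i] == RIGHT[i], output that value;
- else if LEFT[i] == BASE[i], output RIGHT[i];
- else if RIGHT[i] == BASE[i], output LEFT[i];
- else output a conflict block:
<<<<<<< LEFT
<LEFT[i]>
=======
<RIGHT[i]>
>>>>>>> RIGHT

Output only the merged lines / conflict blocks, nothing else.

Final LEFT:  [delta, delta, golf, bravo, charlie]
Final RIGHT: [foxtrot, foxtrot, alpha, foxtrot, delta]
i=0: L=delta=BASE, R=foxtrot -> take RIGHT -> foxtrot
i=1: L=delta, R=foxtrot=BASE -> take LEFT -> delta
i=2: L=golf=BASE, R=alpha -> take RIGHT -> alpha
i=3: BASE=hotel L=bravo R=foxtrot all differ -> CONFLICT
i=4: BASE=bravo L=charlie R=delta all differ -> CONFLICT

Answer: foxtrot
delta
alpha
<<<<<<< LEFT
bravo
=======
foxtrot
>>>>>>> RIGHT
<<<<<<< LEFT
charlie
=======
delta
>>>>>>> RIGHT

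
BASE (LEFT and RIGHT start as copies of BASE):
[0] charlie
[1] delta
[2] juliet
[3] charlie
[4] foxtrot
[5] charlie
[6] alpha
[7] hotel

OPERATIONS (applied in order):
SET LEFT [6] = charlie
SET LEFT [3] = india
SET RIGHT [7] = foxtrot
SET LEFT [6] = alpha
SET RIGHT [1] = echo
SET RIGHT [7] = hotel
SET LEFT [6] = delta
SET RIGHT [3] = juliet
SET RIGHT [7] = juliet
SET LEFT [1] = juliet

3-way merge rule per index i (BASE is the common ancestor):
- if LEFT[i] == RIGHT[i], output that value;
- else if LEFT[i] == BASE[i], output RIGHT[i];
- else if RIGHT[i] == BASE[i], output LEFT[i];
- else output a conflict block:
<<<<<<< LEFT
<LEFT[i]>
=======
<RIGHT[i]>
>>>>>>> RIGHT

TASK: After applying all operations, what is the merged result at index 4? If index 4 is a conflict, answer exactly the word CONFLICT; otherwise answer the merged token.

Final LEFT:  [charlie, juliet, juliet, india, foxtrot, charlie, delta, hotel]
Final RIGHT: [charlie, echo, juliet, juliet, foxtrot, charlie, alpha, juliet]
i=0: L=charlie R=charlie -> agree -> charlie
i=1: BASE=delta L=juliet R=echo all differ -> CONFLICT
i=2: L=juliet R=juliet -> agree -> juliet
i=3: BASE=charlie L=india R=juliet all differ -> CONFLICT
i=4: L=foxtrot R=foxtrot -> agree -> foxtrot
i=5: L=charlie R=charlie -> agree -> charlie
i=6: L=delta, R=alpha=BASE -> take LEFT -> delta
i=7: L=hotel=BASE, R=juliet -> take RIGHT -> juliet
Index 4 -> foxtrot

Answer: foxtrot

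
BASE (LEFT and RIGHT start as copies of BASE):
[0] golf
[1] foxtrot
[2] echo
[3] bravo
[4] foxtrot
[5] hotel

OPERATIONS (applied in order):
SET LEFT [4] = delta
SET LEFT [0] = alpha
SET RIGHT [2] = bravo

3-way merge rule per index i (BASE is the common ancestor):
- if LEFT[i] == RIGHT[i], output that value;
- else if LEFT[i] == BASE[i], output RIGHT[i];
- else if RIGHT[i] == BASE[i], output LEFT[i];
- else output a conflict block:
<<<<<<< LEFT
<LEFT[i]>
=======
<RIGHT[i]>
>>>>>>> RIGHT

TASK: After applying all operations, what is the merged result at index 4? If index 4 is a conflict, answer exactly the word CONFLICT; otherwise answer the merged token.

Answer: delta

Derivation:
Final LEFT:  [alpha, foxtrot, echo, bravo, delta, hotel]
Final RIGHT: [golf, foxtrot, bravo, bravo, foxtrot, hotel]
i=0: L=alpha, R=golf=BASE -> take LEFT -> alpha
i=1: L=foxtrot R=foxtrot -> agree -> foxtrot
i=2: L=echo=BASE, R=bravo -> take RIGHT -> bravo
i=3: L=bravo R=bravo -> agree -> bravo
i=4: L=delta, R=foxtrot=BASE -> take LEFT -> delta
i=5: L=hotel R=hotel -> agree -> hotel
Index 4 -> delta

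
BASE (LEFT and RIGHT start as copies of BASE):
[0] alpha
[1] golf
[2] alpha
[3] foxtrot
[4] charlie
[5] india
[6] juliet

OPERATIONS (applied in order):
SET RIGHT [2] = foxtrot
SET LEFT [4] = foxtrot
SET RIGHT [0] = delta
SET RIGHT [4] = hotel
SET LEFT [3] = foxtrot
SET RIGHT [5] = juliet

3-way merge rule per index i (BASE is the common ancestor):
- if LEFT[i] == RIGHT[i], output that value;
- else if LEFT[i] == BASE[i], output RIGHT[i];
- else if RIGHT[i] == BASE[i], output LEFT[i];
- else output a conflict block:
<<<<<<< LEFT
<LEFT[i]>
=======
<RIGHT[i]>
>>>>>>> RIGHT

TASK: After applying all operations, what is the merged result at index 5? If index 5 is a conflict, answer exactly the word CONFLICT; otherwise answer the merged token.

Final LEFT:  [alpha, golf, alpha, foxtrot, foxtrot, india, juliet]
Final RIGHT: [delta, golf, foxtrot, foxtrot, hotel, juliet, juliet]
i=0: L=alpha=BASE, R=delta -> take RIGHT -> delta
i=1: L=golf R=golf -> agree -> golf
i=2: L=alpha=BASE, R=foxtrot -> take RIGHT -> foxtrot
i=3: L=foxtrot R=foxtrot -> agree -> foxtrot
i=4: BASE=charlie L=foxtrot R=hotel all differ -> CONFLICT
i=5: L=india=BASE, R=juliet -> take RIGHT -> juliet
i=6: L=juliet R=juliet -> agree -> juliet
Index 5 -> juliet

Answer: juliet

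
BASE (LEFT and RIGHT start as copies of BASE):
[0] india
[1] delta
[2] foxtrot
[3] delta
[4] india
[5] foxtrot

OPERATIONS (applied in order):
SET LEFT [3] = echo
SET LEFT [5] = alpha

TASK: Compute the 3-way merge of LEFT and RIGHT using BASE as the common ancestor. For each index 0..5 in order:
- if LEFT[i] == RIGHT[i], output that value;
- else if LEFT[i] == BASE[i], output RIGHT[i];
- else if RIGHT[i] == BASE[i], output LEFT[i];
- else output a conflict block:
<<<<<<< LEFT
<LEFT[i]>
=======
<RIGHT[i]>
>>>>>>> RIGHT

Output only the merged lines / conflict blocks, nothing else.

Answer: india
delta
foxtrot
echo
india
alpha

Derivation:
Final LEFT:  [india, delta, foxtrot, echo, india, alpha]
Final RIGHT: [india, delta, foxtrot, delta, india, foxtrot]
i=0: L=india R=india -> agree -> india
i=1: L=delta R=delta -> agree -> delta
i=2: L=foxtrot R=foxtrot -> agree -> foxtrot
i=3: L=echo, R=delta=BASE -> take LEFT -> echo
i=4: L=india R=india -> agree -> india
i=5: L=alpha, R=foxtrot=BASE -> take LEFT -> alpha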